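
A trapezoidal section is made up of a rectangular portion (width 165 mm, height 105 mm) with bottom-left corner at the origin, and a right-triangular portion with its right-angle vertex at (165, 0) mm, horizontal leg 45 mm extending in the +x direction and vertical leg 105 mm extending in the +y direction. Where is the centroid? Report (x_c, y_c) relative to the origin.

rectangular portion: A = 165 × 105 = 17325.00, centroid at (82.50, 52.50).
triangular portion: A = ½·45·105 = 2362.50, centroid at (180.00, 35.00).
ΣA = 19687.50 mm², ΣAx_c = 1854562.50 mm³, ΣAy_c = 992250.00 mm³.
x_c = 1854562.50/19687.50 = 94.20 mm; y_c = 992250.00/19687.50 = 50.40 mm.

x_c = 94.20 mm, y_c = 50.40 mm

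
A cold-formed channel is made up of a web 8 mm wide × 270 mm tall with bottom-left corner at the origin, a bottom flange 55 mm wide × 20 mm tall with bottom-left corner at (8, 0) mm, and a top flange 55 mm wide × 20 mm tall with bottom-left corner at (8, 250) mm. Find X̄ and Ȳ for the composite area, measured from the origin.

web: A = 8 × 270 = 2160.00, centroid at (4.00, 135.00).
bottom flange: A = 55 × 20 = 1100.00, centroid at (35.50, 10.00).
top flange: A = 55 × 20 = 1100.00, centroid at (35.50, 260.00).
ΣA = 4360.00 mm²
ΣAX̄ = (2160.00)(4.00) + (1100.00)(35.50) + (1100.00)(35.50) = 86740.00 mm³
ΣAȲ = (2160.00)(135.00) + (1100.00)(10.00) + (1100.00)(260.00) = 588600.00 mm³
X̄ = 86740.00 / 4360.00 = 19.89 mm
Ȳ = 588600.00 / 4360.00 = 135.00 mm

X̄ = 19.89 mm, Ȳ = 135.00 mm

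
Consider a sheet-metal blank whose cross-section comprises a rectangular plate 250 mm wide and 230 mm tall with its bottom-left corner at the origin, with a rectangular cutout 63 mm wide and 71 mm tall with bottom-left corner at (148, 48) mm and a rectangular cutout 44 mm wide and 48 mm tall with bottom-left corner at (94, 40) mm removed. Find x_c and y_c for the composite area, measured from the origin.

x_c = 120.59 mm, y_c = 119.88 mm

plate: A = 250 × 230 = 57500.00, centroid at (125.00, 115.00).
hole 1: A = −(63 × 71) = -4473.00, centroid at (179.50, 83.50).
hole 2: A = −(44 × 48) = -2112.00, centroid at (116.00, 64.00).
ΣA = 50915.00 mm²
ΣAx_c = (57500.00)(125.00) + (-4473.00)(179.50) + (-2112.00)(116.00) = 6139604.50 mm³
ΣAy_c = (57500.00)(115.00) + (-4473.00)(83.50) + (-2112.00)(64.00) = 6103836.50 mm³
x_c = 6139604.50 / 50915.00 = 120.59 mm
y_c = 6103836.50 / 50915.00 = 119.88 mm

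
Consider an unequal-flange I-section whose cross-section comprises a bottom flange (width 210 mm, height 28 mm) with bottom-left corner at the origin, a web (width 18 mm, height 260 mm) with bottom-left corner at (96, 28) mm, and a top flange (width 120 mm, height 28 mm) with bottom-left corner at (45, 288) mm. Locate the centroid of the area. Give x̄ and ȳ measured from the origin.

Part | A | x̄ᵢ | ȳᵢ | A·x̄ᵢ | A·ȳᵢ
bottom flange | 5880.00 | 105.00 | 14.00 | 617400.00 | 82320.00
web | 4680.00 | 105.00 | 158.00 | 491400.00 | 739440.00
top flange | 3360.00 | 105.00 | 302.00 | 352800.00 | 1014720.00
Σ | 13920.00 |  |  | 1461600.00 | 1836480.00
x̄ = 1461600.00 / 13920.00 = 105.00 mm
ȳ = 1836480.00 / 13920.00 = 131.93 mm

x̄ = 105.00 mm, ȳ = 131.93 mm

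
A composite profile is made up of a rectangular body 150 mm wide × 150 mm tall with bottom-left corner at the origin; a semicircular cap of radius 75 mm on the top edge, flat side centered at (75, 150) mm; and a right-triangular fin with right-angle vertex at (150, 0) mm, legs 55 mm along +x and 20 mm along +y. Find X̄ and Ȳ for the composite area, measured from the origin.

X̄ = 76.61 mm, Ȳ = 103.42 mm

rectangular body: A = 150 × 150 = 22500.00, centroid at (75.00, 75.00).
semicircular top: A = ½π·75² = 8835.73, centroid at (75.00, 181.83).
triangular fin: A = ½·55·20 = 550.00, centroid at (168.33, 6.67).
ΣA = 31885.73 mm², ΣAX̄ = 2442763.03 mm³, ΣAȲ = 3297776.07 mm³.
X̄ = 2442763.03/31885.73 = 76.61 mm; Ȳ = 3297776.07/31885.73 = 103.42 mm.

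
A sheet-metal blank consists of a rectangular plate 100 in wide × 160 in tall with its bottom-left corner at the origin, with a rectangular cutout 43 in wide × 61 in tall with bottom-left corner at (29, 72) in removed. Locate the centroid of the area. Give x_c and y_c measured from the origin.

x_c = 49.90 in, y_c = 75.59 in

plate: A = 100 × 160 = 16000.00, centroid at (50.00, 80.00).
hole: A = −(43 × 61) = -2623.00, centroid at (50.50, 102.50).
ΣA = 13377.00 in²
ΣAx_c = (16000.00)(50.00) + (-2623.00)(50.50) = 667538.50 in³
ΣAy_c = (16000.00)(80.00) + (-2623.00)(102.50) = 1011142.50 in³
x_c = 667538.50 / 13377.00 = 49.90 in
y_c = 1011142.50 / 13377.00 = 75.59 in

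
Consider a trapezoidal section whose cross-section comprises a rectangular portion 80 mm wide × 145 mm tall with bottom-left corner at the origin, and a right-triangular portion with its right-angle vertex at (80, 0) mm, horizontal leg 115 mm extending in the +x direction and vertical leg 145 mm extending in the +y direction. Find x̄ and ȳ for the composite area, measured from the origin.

rectangular portion: A = 80 × 145 = 11600.00, centroid at (40.00, 72.50).
triangular portion: A = ½·115·145 = 8337.50, centroid at (118.33, 48.33).
ΣA = 19937.50 mm²
ΣAx̄ = (11600.00)(40.00) + (8337.50)(118.33) = 1450604.17 mm³
ΣAȳ = (11600.00)(72.50) + (8337.50)(48.33) = 1243979.17 mm³
x̄ = 1450604.17 / 19937.50 = 72.76 mm
ȳ = 1243979.17 / 19937.50 = 62.39 mm

x̄ = 72.76 mm, ȳ = 62.39 mm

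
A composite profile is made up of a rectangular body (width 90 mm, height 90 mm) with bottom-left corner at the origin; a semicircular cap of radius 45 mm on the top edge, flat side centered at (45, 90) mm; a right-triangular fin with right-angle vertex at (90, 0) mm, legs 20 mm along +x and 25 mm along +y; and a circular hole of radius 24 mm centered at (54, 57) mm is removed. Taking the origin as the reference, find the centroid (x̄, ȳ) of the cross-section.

x̄ = 44.65 mm, ȳ = 62.80 mm

rectangular body: A = 90 × 90 = 8100.00, centroid at (45.00, 45.00).
semicircular top: A = ½π·45² = 3180.86, centroid at (45.00, 109.10).
triangular fin: A = ½·20·25 = 250.00, centroid at (96.67, 8.33).
hole: A = −π·24² = -1809.56, centroid at (54.00, 57.00).
ΣA = 9721.31 mm²
ΣAx̄ = (8100.00)(45.00) + (3180.86)(45.00) + (250.00)(96.67) + (-1809.56)(54.00) = 434089.38 mm³
ΣAȳ = (8100.00)(45.00) + (3180.86)(109.10) + (250.00)(8.33) + (-1809.56)(57.00) = 610466.19 mm³
x̄ = 434089.38 / 9721.31 = 44.65 mm
ȳ = 610466.19 / 9721.31 = 62.80 mm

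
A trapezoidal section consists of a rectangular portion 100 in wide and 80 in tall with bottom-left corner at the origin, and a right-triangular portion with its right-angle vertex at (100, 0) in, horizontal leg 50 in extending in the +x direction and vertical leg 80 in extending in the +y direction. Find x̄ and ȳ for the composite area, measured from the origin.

x̄ = 63.33 in, ȳ = 37.33 in

Part | A | x̄ᵢ | ȳᵢ | A·x̄ᵢ | A·ȳᵢ
rectangular portion | 8000.00 | 50.00 | 40.00 | 400000.00 | 320000.00
triangular portion | 2000.00 | 116.67 | 26.67 | 233333.33 | 53333.33
Σ | 10000.00 |  |  | 633333.33 | 373333.33
x̄ = 633333.33 / 10000.00 = 63.33 in
ȳ = 373333.33 / 10000.00 = 37.33 in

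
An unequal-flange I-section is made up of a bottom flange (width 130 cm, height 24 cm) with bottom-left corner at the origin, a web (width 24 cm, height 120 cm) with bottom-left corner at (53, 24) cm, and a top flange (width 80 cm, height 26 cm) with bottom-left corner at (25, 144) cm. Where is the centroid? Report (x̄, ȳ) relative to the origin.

bottom flange: A = 130 × 24 = 3120.00, centroid at (65.00, 12.00).
web: A = 24 × 120 = 2880.00, centroid at (65.00, 84.00).
top flange: A = 80 × 26 = 2080.00, centroid at (65.00, 157.00).
ΣA = 8080.00 cm²
ΣAx̄ = (3120.00)(65.00) + (2880.00)(65.00) + (2080.00)(65.00) = 525200.00 cm³
ΣAȳ = (3120.00)(12.00) + (2880.00)(84.00) + (2080.00)(157.00) = 605920.00 cm³
x̄ = 525200.00 / 8080.00 = 65.00 cm
ȳ = 605920.00 / 8080.00 = 74.99 cm

x̄ = 65.00 cm, ȳ = 74.99 cm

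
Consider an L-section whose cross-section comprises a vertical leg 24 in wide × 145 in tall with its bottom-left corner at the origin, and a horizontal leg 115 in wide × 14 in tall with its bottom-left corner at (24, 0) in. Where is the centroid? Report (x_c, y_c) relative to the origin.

x_c = 33.98 in, y_c = 51.78 in

Part | A | x̄ᵢ | ȳᵢ | A·x̄ᵢ | A·ȳᵢ
vertical leg | 3480.00 | 12.00 | 72.50 | 41760.00 | 252300.00
horizontal leg | 1610.00 | 81.50 | 7.00 | 131215.00 | 11270.00
Σ | 5090.00 |  |  | 172975.00 | 263570.00
x_c = 172975.00 / 5090.00 = 33.98 in
y_c = 263570.00 / 5090.00 = 51.78 in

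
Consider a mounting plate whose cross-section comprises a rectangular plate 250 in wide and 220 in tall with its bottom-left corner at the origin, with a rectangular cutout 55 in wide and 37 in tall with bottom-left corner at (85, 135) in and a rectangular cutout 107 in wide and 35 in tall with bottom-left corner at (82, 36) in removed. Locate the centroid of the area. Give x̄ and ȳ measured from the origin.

plate: A = 250 × 220 = 55000.00, centroid at (125.00, 110.00).
hole 1: A = −(55 × 37) = -2035.00, centroid at (112.50, 153.50).
hole 2: A = −(107 × 35) = -3745.00, centroid at (135.50, 53.50).
ΣA = 49220.00 in², ΣAx̄ = 6138615.00 in³, ΣAȳ = 5537270.00 in³.
x̄ = 6138615.00/49220.00 = 124.72 in; ȳ = 5537270.00/49220.00 = 112.50 in.

x̄ = 124.72 in, ȳ = 112.50 in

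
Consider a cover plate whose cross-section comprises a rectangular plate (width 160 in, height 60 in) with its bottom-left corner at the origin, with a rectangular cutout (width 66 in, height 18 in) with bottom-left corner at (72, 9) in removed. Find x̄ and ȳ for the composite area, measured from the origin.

plate: A = 160 × 60 = 9600.00, centroid at (80.00, 30.00).
hole: A = −(66 × 18) = -1188.00, centroid at (105.00, 18.00).
ΣA = 8412.00 in²
ΣAx̄ = (9600.00)(80.00) + (-1188.00)(105.00) = 643260.00 in³
ΣAȳ = (9600.00)(30.00) + (-1188.00)(18.00) = 266616.00 in³
x̄ = 643260.00 / 8412.00 = 76.47 in
ȳ = 266616.00 / 8412.00 = 31.69 in

x̄ = 76.47 in, ȳ = 31.69 in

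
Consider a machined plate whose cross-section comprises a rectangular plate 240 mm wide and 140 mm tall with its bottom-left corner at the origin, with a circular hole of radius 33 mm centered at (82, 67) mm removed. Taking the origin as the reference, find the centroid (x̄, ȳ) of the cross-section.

x̄ = 124.31 mm, ȳ = 70.34 mm

plate: A = 240 × 140 = 33600.00, centroid at (120.00, 70.00).
hole: A = −π·33² = -3421.19, centroid at (82.00, 67.00).
ΣA = 30178.81 mm², ΣAx̄ = 3751462.06 mm³, ΣAȳ = 2122779.98 mm³.
x̄ = 3751462.06/30178.81 = 124.31 mm; ȳ = 2122779.98/30178.81 = 70.34 mm.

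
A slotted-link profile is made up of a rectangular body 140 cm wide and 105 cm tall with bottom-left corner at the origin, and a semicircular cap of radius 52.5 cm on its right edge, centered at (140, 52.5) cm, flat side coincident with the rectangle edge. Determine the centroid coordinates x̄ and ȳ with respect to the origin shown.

rectangular body: A = 140 × 105 = 14700.00, centroid at (70.00, 52.50).
semicircular end: A = ½π·52.5² = 4329.51, centroid at (162.28, 52.50).
ΣA = 19029.51 cm², ΣAx̄ = 1731599.78 cm³, ΣAȳ = 999049.14 cm³.
x̄ = 1731599.78/19029.51 = 91.00 cm; ȳ = 999049.14/19029.51 = 52.50 cm.

x̄ = 91.00 cm, ȳ = 52.50 cm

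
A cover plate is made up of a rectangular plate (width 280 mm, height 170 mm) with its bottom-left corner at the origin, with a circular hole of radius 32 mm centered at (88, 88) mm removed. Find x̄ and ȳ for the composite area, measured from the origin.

x̄ = 143.77 mm, ȳ = 84.78 mm

Part | A | x̄ᵢ | ȳᵢ | A·x̄ᵢ | A·ȳᵢ
plate | 47600.00 | 140.00 | 85.00 | 6664000.00 | 4046000.00
hole | -3216.99 | 88.00 | 88.00 | -283095.20 | -283095.20
Σ | 44383.01 |  |  | 6380904.80 | 3762904.80
x̄ = 6380904.80 / 44383.01 = 143.77 mm
ȳ = 3762904.80 / 44383.01 = 84.78 mm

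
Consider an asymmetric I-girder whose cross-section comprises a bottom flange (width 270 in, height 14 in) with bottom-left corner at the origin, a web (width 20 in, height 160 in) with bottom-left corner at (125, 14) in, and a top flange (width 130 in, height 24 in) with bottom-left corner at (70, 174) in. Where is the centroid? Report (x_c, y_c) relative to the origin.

bottom flange: A = 270 × 14 = 3780.00, centroid at (135.00, 7.00).
web: A = 20 × 160 = 3200.00, centroid at (135.00, 94.00).
top flange: A = 130 × 24 = 3120.00, centroid at (135.00, 186.00).
ΣA = 10100.00 in², ΣAx_c = 1363500.00 in³, ΣAy_c = 907580.00 in³.
x_c = 1363500.00/10100.00 = 135.00 in; y_c = 907580.00/10100.00 = 89.86 in.

x_c = 135.00 in, y_c = 89.86 in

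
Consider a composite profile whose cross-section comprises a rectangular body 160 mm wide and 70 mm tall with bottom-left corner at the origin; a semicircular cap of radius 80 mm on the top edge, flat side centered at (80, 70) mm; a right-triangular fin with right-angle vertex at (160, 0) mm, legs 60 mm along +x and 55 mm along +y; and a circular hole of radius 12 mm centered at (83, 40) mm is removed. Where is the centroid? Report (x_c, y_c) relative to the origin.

x_c = 87.29 mm, y_c = 64.55 mm

Part | A | x̄ᵢ | ȳᵢ | A·x̄ᵢ | A·ȳᵢ
rectangular body | 11200.00 | 80.00 | 35.00 | 896000.00 | 392000.00
semicircular top | 10053.10 | 80.00 | 103.95 | 804247.72 | 1045050.09
triangular fin | 1650.00 | 180.00 | 18.33 | 297000.00 | 30250.00
hole | -452.39 | 83.00 | 40.00 | -37548.32 | -18095.57
Σ | 22450.71 |  |  | 1959699.40 | 1449204.51
x_c = 1959699.40 / 22450.71 = 87.29 mm
y_c = 1449204.51 / 22450.71 = 64.55 mm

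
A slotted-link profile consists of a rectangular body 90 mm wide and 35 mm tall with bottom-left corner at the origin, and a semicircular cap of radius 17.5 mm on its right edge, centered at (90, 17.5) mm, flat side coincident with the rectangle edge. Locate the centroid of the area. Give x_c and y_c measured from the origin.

x_c = 51.95 mm, y_c = 17.50 mm

rectangular body: A = 90 × 35 = 3150.00, centroid at (45.00, 17.50).
semicircular end: A = ½π·17.5² = 481.06, centroid at (97.43, 17.50).
ΣA = 3631.06 mm²
ΣAx_c = (3150.00)(45.00) + (481.06)(97.43) = 188617.99 mm³
ΣAy_c = (3150.00)(17.50) + (481.06)(17.50) = 63543.49 mm³
x_c = 188617.99 / 3631.06 = 51.95 mm
y_c = 63543.49 / 3631.06 = 17.50 mm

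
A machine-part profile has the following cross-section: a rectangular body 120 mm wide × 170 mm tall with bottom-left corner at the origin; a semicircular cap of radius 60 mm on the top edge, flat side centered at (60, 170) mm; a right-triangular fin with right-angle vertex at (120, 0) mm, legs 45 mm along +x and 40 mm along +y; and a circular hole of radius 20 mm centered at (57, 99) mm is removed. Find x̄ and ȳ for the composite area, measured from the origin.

Part | A | x̄ᵢ | ȳᵢ | A·x̄ᵢ | A·ȳᵢ
rectangular body | 20400.00 | 60.00 | 85.00 | 1224000.00 | 1734000.00
semicircular top | 5654.87 | 60.00 | 195.46 | 339292.01 | 1105327.35
triangular fin | 900.00 | 135.00 | 13.33 | 121500.00 | 12000.00
hole | -1256.64 | 57.00 | 99.00 | -71628.31 | -124407.07
Σ | 25698.23 |  |  | 1613163.69 | 2726920.28
x̄ = 1613163.69 / 25698.23 = 62.77 mm
ȳ = 2726920.28 / 25698.23 = 106.11 mm

x̄ = 62.77 mm, ȳ = 106.11 mm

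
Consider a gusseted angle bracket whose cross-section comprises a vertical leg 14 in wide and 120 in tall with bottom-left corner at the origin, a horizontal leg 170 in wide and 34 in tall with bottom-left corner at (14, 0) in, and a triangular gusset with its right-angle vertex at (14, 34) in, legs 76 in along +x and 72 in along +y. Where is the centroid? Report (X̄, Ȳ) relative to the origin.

vertical leg: A = 14 × 120 = 1680.00, centroid at (7.00, 60.00).
horizontal leg: A = 170 × 34 = 5780.00, centroid at (99.00, 17.00).
gusset: A = ½·76·72 = 2736.00, centroid at (39.33, 58.00).
ΣA = 10196.00 in²
ΣAX̄ = (1680.00)(7.00) + (5780.00)(99.00) + (2736.00)(39.33) = 691596.00 in³
ΣAȲ = (1680.00)(60.00) + (5780.00)(17.00) + (2736.00)(58.00) = 357748.00 in³
X̄ = 691596.00 / 10196.00 = 67.83 in
Ȳ = 357748.00 / 10196.00 = 35.09 in

X̄ = 67.83 in, Ȳ = 35.09 in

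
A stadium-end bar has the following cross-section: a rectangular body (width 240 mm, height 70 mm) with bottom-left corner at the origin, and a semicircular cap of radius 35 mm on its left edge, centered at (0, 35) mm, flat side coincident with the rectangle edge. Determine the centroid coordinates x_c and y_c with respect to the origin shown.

x_c = 106.14 mm, y_c = 35.00 mm

Part | A | x̄ᵢ | ȳᵢ | A·x̄ᵢ | A·ȳᵢ
rectangular body | 16800.00 | 120.00 | 35.00 | 2016000.00 | 588000.00
semicircular end | 1924.23 | -14.85 | 35.00 | -28583.33 | 67347.89
Σ | 18724.23 |  |  | 1987416.67 | 655347.89
x_c = 1987416.67 / 18724.23 = 106.14 mm
y_c = 655347.89 / 18724.23 = 35.00 mm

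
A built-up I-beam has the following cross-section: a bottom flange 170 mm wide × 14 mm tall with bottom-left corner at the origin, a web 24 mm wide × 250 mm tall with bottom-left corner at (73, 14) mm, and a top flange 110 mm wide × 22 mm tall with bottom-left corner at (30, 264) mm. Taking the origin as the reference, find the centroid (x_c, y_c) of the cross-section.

bottom flange: A = 170 × 14 = 2380.00, centroid at (85.00, 7.00).
web: A = 24 × 250 = 6000.00, centroid at (85.00, 139.00).
top flange: A = 110 × 22 = 2420.00, centroid at (85.00, 275.00).
ΣA = 10800.00 mm²
ΣAx_c = (2380.00)(85.00) + (6000.00)(85.00) + (2420.00)(85.00) = 918000.00 mm³
ΣAy_c = (2380.00)(7.00) + (6000.00)(139.00) + (2420.00)(275.00) = 1516160.00 mm³
x_c = 918000.00 / 10800.00 = 85.00 mm
y_c = 1516160.00 / 10800.00 = 140.39 mm

x_c = 85.00 mm, y_c = 140.39 mm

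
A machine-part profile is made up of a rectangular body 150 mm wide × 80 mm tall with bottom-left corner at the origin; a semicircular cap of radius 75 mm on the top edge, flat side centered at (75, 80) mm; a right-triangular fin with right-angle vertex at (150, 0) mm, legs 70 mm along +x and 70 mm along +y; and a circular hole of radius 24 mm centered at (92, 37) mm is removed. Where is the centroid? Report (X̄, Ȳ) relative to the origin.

X̄ = 84.79 mm, Ȳ = 67.90 mm

Part | A | x̄ᵢ | ȳᵢ | A·x̄ᵢ | A·ȳᵢ
rectangular body | 12000.00 | 75.00 | 40.00 | 900000.00 | 480000.00
semicircular top | 8835.73 | 75.00 | 111.83 | 662679.70 | 988108.35
triangular fin | 2450.00 | 173.33 | 23.33 | 424666.67 | 57166.67
hole | -1809.56 | 92.00 | 37.00 | -166479.28 | -66953.62
Σ | 21476.17 |  |  | 1820867.09 | 1458321.39
X̄ = 1820867.09 / 21476.17 = 84.79 mm
Ȳ = 1458321.39 / 21476.17 = 67.90 mm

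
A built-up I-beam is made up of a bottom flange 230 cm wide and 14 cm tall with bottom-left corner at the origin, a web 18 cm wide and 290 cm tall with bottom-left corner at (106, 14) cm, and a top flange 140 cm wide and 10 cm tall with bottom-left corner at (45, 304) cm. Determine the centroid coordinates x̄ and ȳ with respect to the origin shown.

x̄ = 115.00 cm, ȳ = 130.60 cm

bottom flange: A = 230 × 14 = 3220.00, centroid at (115.00, 7.00).
web: A = 18 × 290 = 5220.00, centroid at (115.00, 159.00).
top flange: A = 140 × 10 = 1400.00, centroid at (115.00, 309.00).
ΣA = 9840.00 cm², ΣAx̄ = 1131600.00 cm³, ΣAȳ = 1285120.00 cm³.
x̄ = 1131600.00/9840.00 = 115.00 cm; ȳ = 1285120.00/9840.00 = 130.60 cm.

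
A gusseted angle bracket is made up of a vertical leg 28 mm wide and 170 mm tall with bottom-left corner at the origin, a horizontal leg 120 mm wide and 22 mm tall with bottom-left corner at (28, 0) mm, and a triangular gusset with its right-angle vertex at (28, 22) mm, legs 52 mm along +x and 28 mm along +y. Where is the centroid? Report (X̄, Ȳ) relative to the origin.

X̄ = 40.84 mm, Ȳ = 56.16 mm

vertical leg: A = 28 × 170 = 4760.00, centroid at (14.00, 85.00).
horizontal leg: A = 120 × 22 = 2640.00, centroid at (88.00, 11.00).
gusset: A = ½·52·28 = 728.00, centroid at (45.33, 31.33).
ΣA = 8128.00 mm², ΣAX̄ = 331962.67 mm³, ΣAȲ = 456450.67 mm³.
X̄ = 331962.67/8128.00 = 40.84 mm; Ȳ = 456450.67/8128.00 = 56.16 mm.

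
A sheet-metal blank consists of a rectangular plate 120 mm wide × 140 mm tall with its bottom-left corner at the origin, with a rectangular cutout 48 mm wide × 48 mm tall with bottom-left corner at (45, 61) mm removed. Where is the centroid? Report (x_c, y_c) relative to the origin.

x_c = 58.57 mm, y_c = 67.62 mm

plate: A = 120 × 140 = 16800.00, centroid at (60.00, 70.00).
hole: A = −(48 × 48) = -2304.00, centroid at (69.00, 85.00).
ΣA = 14496.00 mm²
ΣAx_c = (16800.00)(60.00) + (-2304.00)(69.00) = 849024.00 mm³
ΣAy_c = (16800.00)(70.00) + (-2304.00)(85.00) = 980160.00 mm³
x_c = 849024.00 / 14496.00 = 58.57 mm
y_c = 980160.00 / 14496.00 = 67.62 mm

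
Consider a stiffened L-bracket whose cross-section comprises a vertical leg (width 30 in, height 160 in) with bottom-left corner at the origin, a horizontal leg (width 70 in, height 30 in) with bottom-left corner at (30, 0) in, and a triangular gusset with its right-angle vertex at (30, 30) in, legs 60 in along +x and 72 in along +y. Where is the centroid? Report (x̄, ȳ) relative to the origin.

Part | A | x̄ᵢ | ȳᵢ | A·x̄ᵢ | A·ȳᵢ
vertical leg | 4800.00 | 15.00 | 80.00 | 72000.00 | 384000.00
horizontal leg | 2100.00 | 65.00 | 15.00 | 136500.00 | 31500.00
gusset | 2160.00 | 50.00 | 54.00 | 108000.00 | 116640.00
Σ | 9060.00 |  |  | 316500.00 | 532140.00
x̄ = 316500.00 / 9060.00 = 34.93 in
ȳ = 532140.00 / 9060.00 = 58.74 in

x̄ = 34.93 in, ȳ = 58.74 in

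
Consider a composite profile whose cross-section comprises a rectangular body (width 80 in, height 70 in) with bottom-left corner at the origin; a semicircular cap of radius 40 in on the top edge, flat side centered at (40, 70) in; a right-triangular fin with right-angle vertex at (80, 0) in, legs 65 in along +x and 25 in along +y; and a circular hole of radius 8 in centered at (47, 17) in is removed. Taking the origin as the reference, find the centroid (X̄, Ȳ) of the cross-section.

Part | A | x̄ᵢ | ȳᵢ | A·x̄ᵢ | A·ȳᵢ
rectangular body | 5600.00 | 40.00 | 35.00 | 224000.00 | 196000.00
semicircular top | 2513.27 | 40.00 | 86.98 | 100530.96 | 218595.86
triangular fin | 812.50 | 101.67 | 8.33 | 82604.17 | 6770.83
hole | -201.06 | 47.00 | 17.00 | -9449.91 | -3418.05
Σ | 8724.71 |  |  | 397685.22 | 417948.64
X̄ = 397685.22 / 8724.71 = 45.58 in
Ȳ = 417948.64 / 8724.71 = 47.90 in

X̄ = 45.58 in, Ȳ = 47.90 in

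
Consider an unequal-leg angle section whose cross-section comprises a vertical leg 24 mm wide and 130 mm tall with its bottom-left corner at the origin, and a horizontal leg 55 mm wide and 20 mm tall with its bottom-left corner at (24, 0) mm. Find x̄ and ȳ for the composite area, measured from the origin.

x̄ = 22.30 mm, ȳ = 50.66 mm

Part | A | x̄ᵢ | ȳᵢ | A·x̄ᵢ | A·ȳᵢ
vertical leg | 3120.00 | 12.00 | 65.00 | 37440.00 | 202800.00
horizontal leg | 1100.00 | 51.50 | 10.00 | 56650.00 | 11000.00
Σ | 4220.00 |  |  | 94090.00 | 213800.00
x̄ = 94090.00 / 4220.00 = 22.30 mm
ȳ = 213800.00 / 4220.00 = 50.66 mm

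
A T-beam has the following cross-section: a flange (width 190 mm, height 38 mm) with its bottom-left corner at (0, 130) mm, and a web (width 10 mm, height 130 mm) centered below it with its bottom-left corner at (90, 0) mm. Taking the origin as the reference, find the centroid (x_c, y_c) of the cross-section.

x_c = 95.00 mm, y_c = 136.18 mm

web: A = 10 × 130 = 1300.00, centroid at (95.00, 65.00).
flange: A = 190 × 38 = 7220.00, centroid at (95.00, 149.00).
ΣA = 8520.00 mm²
ΣAx_c = (1300.00)(95.00) + (7220.00)(95.00) = 809400.00 mm³
ΣAy_c = (1300.00)(65.00) + (7220.00)(149.00) = 1160280.00 mm³
x_c = 809400.00 / 8520.00 = 95.00 mm
y_c = 1160280.00 / 8520.00 = 136.18 mm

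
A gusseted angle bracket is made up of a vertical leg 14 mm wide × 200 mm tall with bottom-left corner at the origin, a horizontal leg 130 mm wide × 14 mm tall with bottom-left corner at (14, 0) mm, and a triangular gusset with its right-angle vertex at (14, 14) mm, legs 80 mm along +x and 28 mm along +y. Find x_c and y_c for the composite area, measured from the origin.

x_c = 36.40 mm, y_c = 55.55 mm

Part | A | x̄ᵢ | ȳᵢ | A·x̄ᵢ | A·ȳᵢ
vertical leg | 2800.00 | 7.00 | 100.00 | 19600.00 | 280000.00
horizontal leg | 1820.00 | 79.00 | 7.00 | 143780.00 | 12740.00
gusset | 1120.00 | 40.67 | 23.33 | 45546.67 | 26133.33
Σ | 5740.00 |  |  | 208926.67 | 318873.33
x_c = 208926.67 / 5740.00 = 36.40 mm
y_c = 318873.33 / 5740.00 = 55.55 mm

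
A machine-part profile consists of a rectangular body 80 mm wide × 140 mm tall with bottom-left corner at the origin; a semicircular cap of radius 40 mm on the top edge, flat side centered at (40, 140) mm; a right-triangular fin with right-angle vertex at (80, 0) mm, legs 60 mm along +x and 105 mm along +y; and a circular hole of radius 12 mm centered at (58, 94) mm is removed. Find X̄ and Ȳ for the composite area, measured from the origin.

rectangular body: A = 80 × 140 = 11200.00, centroid at (40.00, 70.00).
semicircular top: A = ½π·40² = 2513.27, centroid at (40.00, 156.98).
triangular fin: A = ½·60·105 = 3150.00, centroid at (100.00, 35.00).
hole: A = −π·12² = -452.39, centroid at (58.00, 94.00).
ΣA = 16410.88 mm²
ΣAX̄ = (11200.00)(40.00) + (2513.27)(40.00) + (3150.00)(100.00) + (-452.39)(58.00) = 837292.38 mm³
ΣAȲ = (11200.00)(70.00) + (2513.27)(156.98) + (3150.00)(35.00) + (-452.39)(94.00) = 1246250.45 mm³
X̄ = 837292.38 / 16410.88 = 51.02 mm
Ȳ = 1246250.45 / 16410.88 = 75.94 mm

X̄ = 51.02 mm, Ȳ = 75.94 mm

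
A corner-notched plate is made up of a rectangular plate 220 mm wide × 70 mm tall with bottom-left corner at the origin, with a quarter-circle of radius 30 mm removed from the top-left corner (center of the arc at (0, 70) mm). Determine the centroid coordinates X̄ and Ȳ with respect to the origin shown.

X̄ = 114.68 mm, Ȳ = 33.93 mm

Part | A | x̄ᵢ | ȳᵢ | A·x̄ᵢ | A·ȳᵢ
plate | 15400.00 | 110.00 | 35.00 | 1694000.00 | 539000.00
removed quarter-circle | -706.86 | 12.73 | 57.27 | -9000.00 | -40480.08
Σ | 14693.14 |  |  | 1685000.00 | 498519.92
X̄ = 1685000.00 / 14693.14 = 114.68 mm
Ȳ = 498519.92 / 14693.14 = 33.93 mm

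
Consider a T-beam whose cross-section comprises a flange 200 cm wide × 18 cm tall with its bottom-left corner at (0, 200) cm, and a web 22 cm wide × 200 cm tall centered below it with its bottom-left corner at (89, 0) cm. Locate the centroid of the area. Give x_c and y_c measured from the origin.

Part | A | x̄ᵢ | ȳᵢ | A·x̄ᵢ | A·ȳᵢ
web | 4400.00 | 100.00 | 100.00 | 440000.00 | 440000.00
flange | 3600.00 | 100.00 | 209.00 | 360000.00 | 752400.00
Σ | 8000.00 |  |  | 800000.00 | 1192400.00
x_c = 800000.00 / 8000.00 = 100.00 cm
y_c = 1192400.00 / 8000.00 = 149.05 cm

x_c = 100.00 cm, y_c = 149.05 cm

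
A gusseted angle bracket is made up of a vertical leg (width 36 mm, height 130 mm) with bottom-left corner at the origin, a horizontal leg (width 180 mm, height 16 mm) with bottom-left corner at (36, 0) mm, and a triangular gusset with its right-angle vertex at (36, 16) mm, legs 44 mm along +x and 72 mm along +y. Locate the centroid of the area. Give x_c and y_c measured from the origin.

Part | A | x̄ᵢ | ȳᵢ | A·x̄ᵢ | A·ȳᵢ
vertical leg | 4680.00 | 18.00 | 65.00 | 84240.00 | 304200.00
horizontal leg | 2880.00 | 126.00 | 8.00 | 362880.00 | 23040.00
gusset | 1584.00 | 50.67 | 40.00 | 80256.00 | 63360.00
Σ | 9144.00 |  |  | 527376.00 | 390600.00
x_c = 527376.00 / 9144.00 = 57.67 mm
y_c = 390600.00 / 9144.00 = 42.72 mm

x_c = 57.67 mm, y_c = 42.72 mm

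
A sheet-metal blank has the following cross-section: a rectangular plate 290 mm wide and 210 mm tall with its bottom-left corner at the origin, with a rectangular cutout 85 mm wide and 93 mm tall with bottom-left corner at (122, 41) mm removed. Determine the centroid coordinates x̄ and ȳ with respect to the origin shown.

x̄ = 142.09 mm, ȳ = 107.61 mm

plate: A = 290 × 210 = 60900.00, centroid at (145.00, 105.00).
hole: A = −(85 × 93) = -7905.00, centroid at (164.50, 87.50).
ΣA = 52995.00 mm², ΣAx̄ = 7530127.50 mm³, ΣAȳ = 5702812.50 mm³.
x̄ = 7530127.50/52995.00 = 142.09 mm; ȳ = 5702812.50/52995.00 = 107.61 mm.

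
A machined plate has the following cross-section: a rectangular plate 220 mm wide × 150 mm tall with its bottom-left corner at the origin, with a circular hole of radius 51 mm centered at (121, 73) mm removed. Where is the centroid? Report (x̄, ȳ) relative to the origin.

plate: A = 220 × 150 = 33000.00, centroid at (110.00, 75.00).
hole: A = −π·51² = -8171.28, centroid at (121.00, 73.00).
ΣA = 24828.72 mm², ΣAx̄ = 2641274.82 mm³, ΣAȳ = 1878496.38 mm³.
x̄ = 2641274.82/24828.72 = 106.38 mm; ȳ = 1878496.38/24828.72 = 75.66 mm.

x̄ = 106.38 mm, ȳ = 75.66 mm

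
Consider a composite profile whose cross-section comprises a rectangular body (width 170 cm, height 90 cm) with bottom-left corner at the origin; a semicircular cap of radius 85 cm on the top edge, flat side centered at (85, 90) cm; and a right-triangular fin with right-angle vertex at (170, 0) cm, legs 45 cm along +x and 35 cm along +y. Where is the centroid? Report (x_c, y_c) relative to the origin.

rectangular body: A = 170 × 90 = 15300.00, centroid at (85.00, 45.00).
semicircular top: A = ½π·85² = 11349.00, centroid at (85.00, 126.08).
triangular fin: A = ½·45·35 = 787.50, centroid at (185.00, 11.67).
ΣA = 27436.50 cm²
ΣAx_c = (15300.00)(85.00) + (11349.00)(85.00) + (787.50)(185.00) = 2410852.79 cm³
ΣAy_c = (15300.00)(45.00) + (11349.00)(126.08) + (787.50)(11.67) = 2128514.48 cm³
x_c = 2410852.79 / 27436.50 = 87.87 cm
y_c = 2128514.48 / 27436.50 = 77.58 cm

x_c = 87.87 cm, y_c = 77.58 cm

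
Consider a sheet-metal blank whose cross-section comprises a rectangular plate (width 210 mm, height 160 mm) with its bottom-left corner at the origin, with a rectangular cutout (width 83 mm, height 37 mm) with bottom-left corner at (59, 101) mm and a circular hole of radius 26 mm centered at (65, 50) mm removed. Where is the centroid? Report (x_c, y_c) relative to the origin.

plate: A = 210 × 160 = 33600.00, centroid at (105.00, 80.00).
hole 1: A = −(83 × 37) = -3071.00, centroid at (100.50, 119.50).
hole 2: A = −π·26² = -2123.72, centroid at (65.00, 50.00).
ΣA = 28405.28 mm², ΣAx_c = 3081322.92 mm³, ΣAy_c = 2214829.67 mm³.
x_c = 3081322.92/28405.28 = 108.48 mm; y_c = 2214829.67/28405.28 = 77.97 mm.

x_c = 108.48 mm, y_c = 77.97 mm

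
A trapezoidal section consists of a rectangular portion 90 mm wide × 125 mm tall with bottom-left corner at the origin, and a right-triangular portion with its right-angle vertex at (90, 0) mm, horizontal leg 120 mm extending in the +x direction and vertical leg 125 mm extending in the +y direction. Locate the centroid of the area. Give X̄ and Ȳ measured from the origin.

rectangular portion: A = 90 × 125 = 11250.00, centroid at (45.00, 62.50).
triangular portion: A = ½·120·125 = 7500.00, centroid at (130.00, 41.67).
ΣA = 18750.00 mm²
ΣAX̄ = (11250.00)(45.00) + (7500.00)(130.00) = 1481250.00 mm³
ΣAȲ = (11250.00)(62.50) + (7500.00)(41.67) = 1015625.00 mm³
X̄ = 1481250.00 / 18750.00 = 79.00 mm
Ȳ = 1015625.00 / 18750.00 = 54.17 mm

X̄ = 79.00 mm, Ȳ = 54.17 mm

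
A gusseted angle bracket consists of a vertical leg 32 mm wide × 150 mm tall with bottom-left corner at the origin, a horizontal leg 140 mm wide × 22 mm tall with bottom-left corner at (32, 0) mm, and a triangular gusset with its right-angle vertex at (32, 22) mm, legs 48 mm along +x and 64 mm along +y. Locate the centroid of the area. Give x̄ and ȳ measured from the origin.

x̄ = 49.35 mm, ȳ = 48.90 mm

vertical leg: A = 32 × 150 = 4800.00, centroid at (16.00, 75.00).
horizontal leg: A = 140 × 22 = 3080.00, centroid at (102.00, 11.00).
gusset: A = ½·48·64 = 1536.00, centroid at (48.00, 43.33).
ΣA = 9416.00 mm²
ΣAx̄ = (4800.00)(16.00) + (3080.00)(102.00) + (1536.00)(48.00) = 464688.00 mm³
ΣAȳ = (4800.00)(75.00) + (3080.00)(11.00) + (1536.00)(43.33) = 460440.00 mm³
x̄ = 464688.00 / 9416.00 = 49.35 mm
ȳ = 460440.00 / 9416.00 = 48.90 mm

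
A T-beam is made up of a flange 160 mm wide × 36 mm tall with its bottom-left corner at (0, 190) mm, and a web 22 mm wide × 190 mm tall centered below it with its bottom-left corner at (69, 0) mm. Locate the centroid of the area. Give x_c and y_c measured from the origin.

Part | A | x̄ᵢ | ȳᵢ | A·x̄ᵢ | A·ȳᵢ
web | 4180.00 | 80.00 | 95.00 | 334400.00 | 397100.00
flange | 5760.00 | 80.00 | 208.00 | 460800.00 | 1198080.00
Σ | 9940.00 |  |  | 795200.00 | 1595180.00
x_c = 795200.00 / 9940.00 = 80.00 mm
y_c = 1595180.00 / 9940.00 = 160.48 mm

x_c = 80.00 mm, y_c = 160.48 mm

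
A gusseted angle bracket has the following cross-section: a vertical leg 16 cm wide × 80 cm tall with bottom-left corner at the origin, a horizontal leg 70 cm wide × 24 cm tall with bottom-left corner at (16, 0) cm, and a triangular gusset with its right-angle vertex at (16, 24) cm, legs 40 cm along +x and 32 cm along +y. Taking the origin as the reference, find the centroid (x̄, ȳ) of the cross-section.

Part | A | x̄ᵢ | ȳᵢ | A·x̄ᵢ | A·ȳᵢ
vertical leg | 1280.00 | 8.00 | 40.00 | 10240.00 | 51200.00
horizontal leg | 1680.00 | 51.00 | 12.00 | 85680.00 | 20160.00
gusset | 640.00 | 29.33 | 34.67 | 18773.33 | 22186.67
Σ | 3600.00 |  |  | 114693.33 | 93546.67
x̄ = 114693.33 / 3600.00 = 31.86 cm
ȳ = 93546.67 / 3600.00 = 25.99 cm

x̄ = 31.86 cm, ȳ = 25.99 cm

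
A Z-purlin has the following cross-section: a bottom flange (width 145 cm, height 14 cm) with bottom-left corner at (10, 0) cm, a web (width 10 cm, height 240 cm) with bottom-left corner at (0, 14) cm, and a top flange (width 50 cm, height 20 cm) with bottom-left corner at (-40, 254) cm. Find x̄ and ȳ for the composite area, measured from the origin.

x̄ = 30.29 cm, ȳ = 110.46 cm

Part | A | x̄ᵢ | ȳᵢ | A·x̄ᵢ | A·ȳᵢ
bottom flange | 2030.00 | 82.50 | 7.00 | 167475.00 | 14210.00
web | 2400.00 | 5.00 | 134.00 | 12000.00 | 321600.00
top flange | 1000.00 | -15.00 | 264.00 | -15000.00 | 264000.00
Σ | 5430.00 |  |  | 164475.00 | 599810.00
x̄ = 164475.00 / 5430.00 = 30.29 cm
ȳ = 599810.00 / 5430.00 = 110.46 cm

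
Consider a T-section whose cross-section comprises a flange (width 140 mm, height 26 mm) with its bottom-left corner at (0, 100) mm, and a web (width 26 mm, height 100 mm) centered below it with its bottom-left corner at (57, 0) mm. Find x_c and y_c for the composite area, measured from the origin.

x_c = 70.00 mm, y_c = 86.75 mm

Part | A | x̄ᵢ | ȳᵢ | A·x̄ᵢ | A·ȳᵢ
web | 2600.00 | 70.00 | 50.00 | 182000.00 | 130000.00
flange | 3640.00 | 70.00 | 113.00 | 254800.00 | 411320.00
Σ | 6240.00 |  |  | 436800.00 | 541320.00
x_c = 436800.00 / 6240.00 = 70.00 mm
y_c = 541320.00 / 6240.00 = 86.75 mm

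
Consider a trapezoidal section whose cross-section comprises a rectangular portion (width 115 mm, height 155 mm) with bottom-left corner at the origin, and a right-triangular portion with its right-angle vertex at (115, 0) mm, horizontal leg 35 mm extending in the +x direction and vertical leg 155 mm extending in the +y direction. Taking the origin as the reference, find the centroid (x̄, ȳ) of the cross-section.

x̄ = 66.64 mm, ȳ = 74.09 mm

Part | A | x̄ᵢ | ȳᵢ | A·x̄ᵢ | A·ȳᵢ
rectangular portion | 17825.00 | 57.50 | 77.50 | 1024937.50 | 1381437.50
triangular portion | 2712.50 | 126.67 | 51.67 | 343583.33 | 140145.83
Σ | 20537.50 |  |  | 1368520.83 | 1521583.33
x̄ = 1368520.83 / 20537.50 = 66.64 mm
ȳ = 1521583.33 / 20537.50 = 74.09 mm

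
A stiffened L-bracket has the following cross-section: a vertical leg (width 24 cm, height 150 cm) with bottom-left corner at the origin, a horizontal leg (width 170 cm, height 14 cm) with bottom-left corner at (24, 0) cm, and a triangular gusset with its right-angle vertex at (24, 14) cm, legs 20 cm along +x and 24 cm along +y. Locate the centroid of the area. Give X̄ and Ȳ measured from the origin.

X̄ = 49.84 cm, Ȳ = 46.94 cm

vertical leg: A = 24 × 150 = 3600.00, centroid at (12.00, 75.00).
horizontal leg: A = 170 × 14 = 2380.00, centroid at (109.00, 7.00).
gusset: A = ½·20·24 = 240.00, centroid at (30.67, 22.00).
ΣA = 6220.00 cm², ΣAX̄ = 309980.00 cm³, ΣAȲ = 291940.00 cm³.
X̄ = 309980.00/6220.00 = 49.84 cm; Ȳ = 291940.00/6220.00 = 46.94 cm.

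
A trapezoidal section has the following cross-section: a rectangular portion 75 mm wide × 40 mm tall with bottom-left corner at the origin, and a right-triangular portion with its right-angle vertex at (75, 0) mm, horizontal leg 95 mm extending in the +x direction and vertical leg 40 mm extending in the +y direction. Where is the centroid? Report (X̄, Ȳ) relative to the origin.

X̄ = 64.32 mm, Ȳ = 17.41 mm

Part | A | x̄ᵢ | ȳᵢ | A·x̄ᵢ | A·ȳᵢ
rectangular portion | 3000.00 | 37.50 | 20.00 | 112500.00 | 60000.00
triangular portion | 1900.00 | 106.67 | 13.33 | 202666.67 | 25333.33
Σ | 4900.00 |  |  | 315166.67 | 85333.33
X̄ = 315166.67 / 4900.00 = 64.32 mm
Ȳ = 85333.33 / 4900.00 = 17.41 mm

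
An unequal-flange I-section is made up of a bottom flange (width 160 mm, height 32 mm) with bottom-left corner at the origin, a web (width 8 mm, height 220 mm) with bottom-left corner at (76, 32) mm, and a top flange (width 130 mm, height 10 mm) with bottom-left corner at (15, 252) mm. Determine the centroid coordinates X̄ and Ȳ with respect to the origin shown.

X̄ = 80.00 mm, Ȳ = 81.41 mm

bottom flange: A = 160 × 32 = 5120.00, centroid at (80.00, 16.00).
web: A = 8 × 220 = 1760.00, centroid at (80.00, 142.00).
top flange: A = 130 × 10 = 1300.00, centroid at (80.00, 257.00).
ΣA = 8180.00 mm²
ΣAX̄ = (5120.00)(80.00) + (1760.00)(80.00) + (1300.00)(80.00) = 654400.00 mm³
ΣAȲ = (5120.00)(16.00) + (1760.00)(142.00) + (1300.00)(257.00) = 665940.00 mm³
X̄ = 654400.00 / 8180.00 = 80.00 mm
Ȳ = 665940.00 / 8180.00 = 81.41 mm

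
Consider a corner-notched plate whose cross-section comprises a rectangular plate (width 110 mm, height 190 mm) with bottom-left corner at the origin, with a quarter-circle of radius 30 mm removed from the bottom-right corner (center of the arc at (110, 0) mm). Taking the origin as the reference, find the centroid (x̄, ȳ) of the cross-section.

x̄ = 53.52 mm, ȳ = 97.88 mm

Part | A | x̄ᵢ | ȳᵢ | A·x̄ᵢ | A·ȳᵢ
plate | 20900.00 | 55.00 | 95.00 | 1149500.00 | 1985500.00
removed quarter-circle | -706.86 | 97.27 | 12.73 | -68754.42 | -9000.00
Σ | 20193.14 |  |  | 1080745.58 | 1976500.00
x̄ = 1080745.58 / 20193.14 = 53.52 mm
ȳ = 1976500.00 / 20193.14 = 97.88 mm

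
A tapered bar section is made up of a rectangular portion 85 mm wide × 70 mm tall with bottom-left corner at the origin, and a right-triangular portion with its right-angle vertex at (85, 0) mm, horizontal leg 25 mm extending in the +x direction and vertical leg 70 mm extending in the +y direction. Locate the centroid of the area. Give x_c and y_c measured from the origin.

rectangular portion: A = 85 × 70 = 5950.00, centroid at (42.50, 35.00).
triangular portion: A = ½·25·70 = 875.00, centroid at (93.33, 23.33).
ΣA = 6825.00 mm², ΣAx_c = 334541.67 mm³, ΣAy_c = 228666.67 mm³.
x_c = 334541.67/6825.00 = 49.02 mm; y_c = 228666.67/6825.00 = 33.50 mm.

x_c = 49.02 mm, y_c = 33.50 mm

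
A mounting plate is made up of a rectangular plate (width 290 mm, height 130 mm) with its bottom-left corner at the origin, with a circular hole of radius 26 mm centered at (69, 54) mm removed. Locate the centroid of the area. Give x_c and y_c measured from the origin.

plate: A = 290 × 130 = 37700.00, centroid at (145.00, 65.00).
hole: A = −π·26² = -2123.72, centroid at (69.00, 54.00).
ΣA = 35576.28 mm²
ΣAx_c = (37700.00)(145.00) + (-2123.72)(69.00) = 5319963.55 mm³
ΣAy_c = (37700.00)(65.00) + (-2123.72)(54.00) = 2335819.30 mm³
x_c = 5319963.55 / 35576.28 = 149.54 mm
y_c = 2335819.30 / 35576.28 = 65.66 mm

x_c = 149.54 mm, y_c = 65.66 mm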